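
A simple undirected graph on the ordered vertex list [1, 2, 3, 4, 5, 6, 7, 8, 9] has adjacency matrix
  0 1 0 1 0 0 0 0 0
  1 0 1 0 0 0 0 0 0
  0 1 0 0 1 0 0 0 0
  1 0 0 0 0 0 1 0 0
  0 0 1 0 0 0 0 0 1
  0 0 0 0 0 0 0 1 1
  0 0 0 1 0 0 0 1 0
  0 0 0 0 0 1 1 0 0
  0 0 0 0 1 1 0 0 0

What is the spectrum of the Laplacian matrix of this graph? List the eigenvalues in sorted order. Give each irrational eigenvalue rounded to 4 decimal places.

With the vertex order [1, 2, 3, 4, 5, 6, 7, 8, 9], the degrees are [2, 2, 2, 2, 2, 2, 2, 2, 2], giving D = diag(2, 2, 2, 2, 2, 2, 2, 2, 2) and L = D - A. L is symmetric positive semidefinite, so every eigenvalue is real and nonnegative. The single zero eigenvalue shows the graph is connected. By the matrix-tree theorem the graph has (1/9) * product of the nonzero eigenvalues = 9 spanning trees. The eigenvalues sum to 18, which equals trace(L) = 2|E|.

[0, 0.4679, 0.4679, 1.6527, 1.6527, 3, 3, 3.8794, 3.8794]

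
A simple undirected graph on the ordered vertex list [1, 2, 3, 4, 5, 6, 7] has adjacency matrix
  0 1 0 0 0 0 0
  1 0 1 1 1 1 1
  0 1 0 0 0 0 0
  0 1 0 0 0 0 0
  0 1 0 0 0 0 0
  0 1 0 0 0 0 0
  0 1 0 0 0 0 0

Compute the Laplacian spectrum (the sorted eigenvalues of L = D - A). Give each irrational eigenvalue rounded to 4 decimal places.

With the vertex order [1, 2, 3, 4, 5, 6, 7], the degrees are [1, 6, 1, 1, 1, 1, 1], giving D = diag(1, 6, 1, 1, 1, 1, 1) and L = D - A. L is symmetric positive semidefinite, so every eigenvalue is real and nonnegative. The single zero eigenvalue shows the graph is connected. By the matrix-tree theorem the graph has (1/7) * product of the nonzero eigenvalues = 1 spanning tree. The eigenvalues sum to 12, which equals trace(L) = 2|E|.

[0, 1, 1, 1, 1, 1, 7]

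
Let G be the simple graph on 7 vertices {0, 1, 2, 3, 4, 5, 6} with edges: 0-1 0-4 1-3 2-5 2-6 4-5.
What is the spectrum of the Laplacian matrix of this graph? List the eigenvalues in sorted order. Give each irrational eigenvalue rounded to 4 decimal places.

[0, 0.1981, 0.7530, 1.5550, 2.4450, 3.2470, 3.8019]

Each diagonal entry of L is the vertex degree and each off-diagonal entry is -1 where an edge is present, 0 otherwise; in the order [0, 1, 2, 3, 4, 5, 6] the diagonal is [2, 2, 2, 1, 2, 2, 1]. Since every row of L sums to 0, the all-ones vector is in the kernel and 0 is an eigenvalue. The largest eigenvalue, 3.8019, is at most the vertex count 7. By the matrix-tree theorem the graph has (1/7) * product of the nonzero eigenvalues = 1 spanning tree.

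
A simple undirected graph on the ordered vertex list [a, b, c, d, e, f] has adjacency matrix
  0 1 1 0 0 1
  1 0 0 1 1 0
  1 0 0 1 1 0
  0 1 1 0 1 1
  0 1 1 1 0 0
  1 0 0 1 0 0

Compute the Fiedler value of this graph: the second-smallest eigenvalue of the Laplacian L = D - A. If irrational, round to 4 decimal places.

With the vertex order [a, b, c, d, e, f], the degrees are [3, 3, 3, 4, 3, 2], giving D = diag(3, 3, 3, 4, 3, 2) and L = D - A. The sorted Laplacian eigenvalues are [0, 1.7857, 3, 3, 4.5392, 5.6751]; the algebraic connectivity is the second entry, 1.7857. By the matrix-tree theorem the graph has (1/6) * product of the nonzero eigenvalues = 69 spanning trees.

1.7857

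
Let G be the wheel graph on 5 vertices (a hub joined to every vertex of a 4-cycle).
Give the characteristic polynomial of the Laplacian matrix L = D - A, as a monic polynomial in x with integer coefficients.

x^5 - 16x^4 + 94x^3 - 240x^2 + 225x

The graph has 5 vertices and degree multiset [4, 3, 3, 3, 3]; D is the diagonal matrix of degrees and L = D - A. Computing det(xI - L) by cofactor expansion (or equivalently via sum-over-permutations) gives x^5 - 16x^4 + 94x^3 - 240x^2 + 225x. The constant term is 0 because L is singular (the all-ones vector lies in its kernel). The eigenvalues sum to 16, which equals trace(L) = 2|E|.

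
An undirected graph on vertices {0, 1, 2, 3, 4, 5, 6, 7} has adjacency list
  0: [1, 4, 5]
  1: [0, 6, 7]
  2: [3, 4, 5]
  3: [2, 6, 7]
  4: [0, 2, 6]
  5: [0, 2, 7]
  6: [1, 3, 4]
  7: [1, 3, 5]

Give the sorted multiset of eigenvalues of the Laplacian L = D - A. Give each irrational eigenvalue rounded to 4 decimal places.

[0, 2, 2, 2, 4, 4, 4, 6]

Reading degrees in the order [0, 1, 2, 3, 4, 5, 6, 7] gives [3, 3, 3, 3, 3, 3, 3, 3]; set D = diag(3, 3, 3, 3, 3, 3, 3, 3) and form L = D - A. L is symmetric positive semidefinite, so every eigenvalue is real and nonnegative. The single zero eigenvalue shows the graph is connected. There is one zero in the spectrum, matching the 1 component. By the matrix-tree theorem the graph has (1/8) * product of the nonzero eigenvalues = 384 spanning trees.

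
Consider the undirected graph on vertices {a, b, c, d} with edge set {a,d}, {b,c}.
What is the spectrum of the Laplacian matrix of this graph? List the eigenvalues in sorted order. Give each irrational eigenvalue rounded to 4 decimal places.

Each diagonal entry of L is the vertex degree and each off-diagonal entry is -1 where an edge is present, 0 otherwise; in the order [a, b, c, d] the diagonal is [1, 1, 1, 1]. Diagonalising L (or applying a numerical eigensolver to the 4x4 matrix) gives the spectrum above. The 2 zero eigenvalues correspond to the 2 connected components.

[0, 0, 2, 2]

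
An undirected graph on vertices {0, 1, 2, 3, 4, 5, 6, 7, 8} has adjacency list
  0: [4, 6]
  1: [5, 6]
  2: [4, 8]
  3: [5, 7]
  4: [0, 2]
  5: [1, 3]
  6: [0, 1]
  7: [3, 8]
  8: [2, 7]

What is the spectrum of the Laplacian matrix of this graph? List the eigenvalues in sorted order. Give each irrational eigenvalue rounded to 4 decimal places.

[0, 0.4679, 0.4679, 1.6527, 1.6527, 3, 3, 3.8794, 3.8794]

Reading degrees in the order [0, 1, 2, 3, 4, 5, 6, 7, 8] gives [2, 2, 2, 2, 2, 2, 2, 2, 2]; set D = diag(2, 2, 2, 2, 2, 2, 2, 2, 2) and form L = D - A. Diagonalising L (or applying a numerical eigensolver to the 9x9 matrix) gives the spectrum above. The largest eigenvalue, 3.8794, is at most the vertex count 9. There is one zero in the spectrum, matching the 1 component.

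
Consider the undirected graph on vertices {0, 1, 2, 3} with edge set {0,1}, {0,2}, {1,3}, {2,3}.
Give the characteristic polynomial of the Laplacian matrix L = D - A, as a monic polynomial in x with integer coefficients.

x^4 - 8x^3 + 20x^2 - 16x

With the vertex order [0, 1, 2, 3], the degrees are [2, 2, 2, 2], giving D = diag(2, 2, 2, 2) and L = D - A. L has integer entries, so p(x) = det(xI - L) has integer coefficients. Expanding the determinant yields x^4 - 8x^3 + 20x^2 - 16x. Since p(0) = det(-L) = 0, x divides p(x). By the matrix-tree theorem the graph has (1/4) * product of the nonzero eigenvalues = 4 spanning trees.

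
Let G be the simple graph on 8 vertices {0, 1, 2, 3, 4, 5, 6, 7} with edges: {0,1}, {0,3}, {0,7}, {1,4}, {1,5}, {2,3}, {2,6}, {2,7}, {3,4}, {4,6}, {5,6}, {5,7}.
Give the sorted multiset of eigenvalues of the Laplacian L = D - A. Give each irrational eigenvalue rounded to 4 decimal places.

[0, 2, 2, 2, 4, 4, 4, 6]

Reading degrees in the order [0, 1, 2, 3, 4, 5, 6, 7] gives [3, 3, 3, 3, 3, 3, 3, 3]; set D = diag(3, 3, 3, 3, 3, 3, 3, 3) and form L = D - A. Diagonalising L (or applying a numerical eigensolver to the 8x8 matrix) gives the spectrum above. The single zero eigenvalue shows the graph is connected. There is one zero in the spectrum, matching the 1 component.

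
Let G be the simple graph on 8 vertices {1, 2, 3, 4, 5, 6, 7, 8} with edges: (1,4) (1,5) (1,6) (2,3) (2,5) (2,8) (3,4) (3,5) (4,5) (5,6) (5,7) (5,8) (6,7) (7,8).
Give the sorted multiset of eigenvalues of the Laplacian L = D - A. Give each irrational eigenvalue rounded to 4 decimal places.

Reading degrees in the order [1, 2, 3, 4, 5, 6, 7, 8] gives [3, 3, 3, 3, 7, 3, 3, 3]; set D = diag(3, 3, 3, 3, 7, 3, 3, 3) and form L = D - A. The multiplicity of 0 as a Laplacian eigenvalue equals the number of connected components. The eigenvalues sum to 28, which equals trace(L) = 2|E|. There is one zero in the spectrum, matching the 1 component.

[0, 1.7530, 1.7530, 3.4450, 3.4450, 4.8019, 4.8019, 8]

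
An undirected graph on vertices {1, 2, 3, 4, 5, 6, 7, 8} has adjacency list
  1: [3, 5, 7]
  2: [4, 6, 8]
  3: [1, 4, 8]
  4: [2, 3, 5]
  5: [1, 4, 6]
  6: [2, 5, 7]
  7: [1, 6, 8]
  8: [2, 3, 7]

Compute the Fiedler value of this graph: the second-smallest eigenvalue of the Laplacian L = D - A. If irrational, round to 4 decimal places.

Reading degrees in the order [1, 2, 3, 4, 5, 6, 7, 8] gives [3, 3, 3, 3, 3, 3, 3, 3]; set D = diag(3, 3, 3, 3, 3, 3, 3, 3) and form L = D - A. The sorted Laplacian eigenvalues are [0, 2, 2, 2, 4, 4, 4, 6]; the algebraic connectivity is the second entry, 2.

2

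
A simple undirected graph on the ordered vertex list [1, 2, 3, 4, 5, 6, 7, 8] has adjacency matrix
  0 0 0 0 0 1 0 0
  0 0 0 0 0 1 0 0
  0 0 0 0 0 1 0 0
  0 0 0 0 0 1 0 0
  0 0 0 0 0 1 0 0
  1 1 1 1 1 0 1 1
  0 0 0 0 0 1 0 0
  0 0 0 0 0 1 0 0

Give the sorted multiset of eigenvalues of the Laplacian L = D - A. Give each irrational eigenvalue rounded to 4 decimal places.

Reading degrees in the order [1, 2, 3, 4, 5, 6, 7, 8] gives [1, 1, 1, 1, 1, 7, 1, 1]; set D = diag(1, 1, 1, 1, 1, 7, 1, 1) and form L = D - A. Diagonalising L (or applying a numerical eigensolver to the 8x8 matrix) gives the spectrum above. The single zero eigenvalue shows the graph is connected. The eigenvalues sum to 14, which equals trace(L) = 2|E|. There is one zero in the spectrum, matching the 1 component.

[0, 1, 1, 1, 1, 1, 1, 8]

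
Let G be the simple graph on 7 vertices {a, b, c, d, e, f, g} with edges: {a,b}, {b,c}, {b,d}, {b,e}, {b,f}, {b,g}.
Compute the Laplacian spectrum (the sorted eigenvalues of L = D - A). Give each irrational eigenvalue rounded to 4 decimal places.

Reading degrees in the order [a, b, c, d, e, f, g] gives [1, 6, 1, 1, 1, 1, 1]; set D = diag(1, 6, 1, 1, 1, 1, 1) and form L = D - A. Diagonalising L (or applying a numerical eigensolver to the 7x7 matrix) gives the spectrum above.

[0, 1, 1, 1, 1, 1, 7]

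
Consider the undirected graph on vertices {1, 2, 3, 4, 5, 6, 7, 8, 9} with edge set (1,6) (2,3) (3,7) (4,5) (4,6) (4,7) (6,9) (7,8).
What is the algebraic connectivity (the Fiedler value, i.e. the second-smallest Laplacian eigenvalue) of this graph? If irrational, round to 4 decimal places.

0.2118

With the vertex order [1, 2, 3, 4, 5, 6, 7, 8, 9], the degrees are [1, 1, 2, 3, 1, 3, 3, 1, 1], giving D = diag(1, 1, 2, 3, 1, 3, 3, 1, 1) and L = D - A. Computing the eigenvalues of L and sorting gives [0, 0.2118, 0.5546, 0.7223, 1, 2.0782, 2.7338, 3.8525, 4.8468]. The Fiedler value lambda_2 = 0.2118 is strictly positive, so the graph is connected. The largest eigenvalue, 4.8468, is at most the vertex count 9. The eigenvalues sum to 16, which equals trace(L) = 2|E|.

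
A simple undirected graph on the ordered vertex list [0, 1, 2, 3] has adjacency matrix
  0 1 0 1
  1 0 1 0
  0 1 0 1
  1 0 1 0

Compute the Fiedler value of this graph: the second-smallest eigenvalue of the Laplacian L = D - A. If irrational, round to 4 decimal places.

2

With the vertex order [0, 1, 2, 3], the degrees are [2, 2, 2, 2], giving D = diag(2, 2, 2, 2) and L = D - A. The sorted Laplacian eigenvalues are [0, 2, 2, 4]; the algebraic connectivity is the second entry, 2. There is one zero in the spectrum, matching the 1 component. The eigenvalues sum to 8, which equals trace(L) = 2|E|.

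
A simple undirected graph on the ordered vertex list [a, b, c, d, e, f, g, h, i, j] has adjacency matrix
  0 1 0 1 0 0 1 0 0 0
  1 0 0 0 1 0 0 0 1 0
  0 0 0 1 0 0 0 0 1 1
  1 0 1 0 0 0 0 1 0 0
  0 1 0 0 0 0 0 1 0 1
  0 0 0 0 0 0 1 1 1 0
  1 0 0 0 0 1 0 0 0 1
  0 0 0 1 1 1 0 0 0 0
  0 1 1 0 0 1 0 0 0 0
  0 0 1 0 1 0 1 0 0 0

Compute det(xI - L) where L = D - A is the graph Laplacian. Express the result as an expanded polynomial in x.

Each diagonal entry of L is the vertex degree and each off-diagonal entry is -1 where an edge is present, 0 otherwise; in the order [a, b, c, d, e, f, g, h, i, j] the diagonal is [3, 3, 3, 3, 3, 3, 3, 3, 3, 3]. The eigenvalues of L are [0, 2, 2, 2, 2, 2, 5, 5, 5, 5]; the characteristic polynomial is the product of (x - lambda_i), which multiplies out to x^10 - 30x^9 + 390x^8 - 2880x^7 + 13305x^6 - 39882x^5 + 77640x^4 - 94800x^3 + 66000x^2 - 20000x. Since p(0) = det(-L) = 0, x divides p(x). By the matrix-tree theorem the graph has (1/10) * product of the nonzero eigenvalues = 2000 spanning trees.

x^10 - 30x^9 + 390x^8 - 2880x^7 + 13305x^6 - 39882x^5 + 77640x^4 - 94800x^3 + 66000x^2 - 20000x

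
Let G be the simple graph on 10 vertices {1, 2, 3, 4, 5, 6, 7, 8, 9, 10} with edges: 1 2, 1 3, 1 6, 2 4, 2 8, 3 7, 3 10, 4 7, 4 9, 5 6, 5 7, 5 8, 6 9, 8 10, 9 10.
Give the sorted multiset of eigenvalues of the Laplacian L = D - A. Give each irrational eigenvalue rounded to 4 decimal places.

With the vertex order [1, 2, 3, 4, 5, 6, 7, 8, 9, 10], the degrees are [3, 3, 3, 3, 3, 3, 3, 3, 3, 3], giving D = diag(3, 3, 3, 3, 3, 3, 3, 3, 3, 3) and L = D - A. The multiplicity of 0 as a Laplacian eigenvalue equals the number of connected components. The single zero eigenvalue shows the graph is connected. By the matrix-tree theorem the graph has (1/10) * product of the nonzero eigenvalues = 2000 spanning trees.

[0, 2, 2, 2, 2, 2, 5, 5, 5, 5]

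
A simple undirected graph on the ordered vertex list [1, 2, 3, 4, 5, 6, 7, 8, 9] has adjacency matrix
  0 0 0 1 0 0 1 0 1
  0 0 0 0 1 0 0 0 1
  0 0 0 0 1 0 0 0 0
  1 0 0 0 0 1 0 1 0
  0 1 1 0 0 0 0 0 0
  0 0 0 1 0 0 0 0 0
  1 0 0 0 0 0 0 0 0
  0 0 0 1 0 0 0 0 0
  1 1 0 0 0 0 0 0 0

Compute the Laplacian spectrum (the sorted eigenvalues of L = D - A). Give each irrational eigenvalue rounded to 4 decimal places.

[0, 0.1627, 0.5321, 1, 1, 2.0892, 3, 3.5723, 4.6437]

With the vertex order [1, 2, 3, 4, 5, 6, 7, 8, 9], the degrees are [3, 2, 1, 3, 2, 1, 1, 1, 2], giving D = diag(3, 2, 1, 3, 2, 1, 1, 1, 2) and L = D - A. The multiplicity of 0 as a Laplacian eigenvalue equals the number of connected components.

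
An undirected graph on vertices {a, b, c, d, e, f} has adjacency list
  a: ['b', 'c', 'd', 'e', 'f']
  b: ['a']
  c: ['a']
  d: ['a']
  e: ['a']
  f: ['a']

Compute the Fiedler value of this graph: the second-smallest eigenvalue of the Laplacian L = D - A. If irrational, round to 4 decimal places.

1

Each diagonal entry of L is the vertex degree and each off-diagonal entry is -1 where an edge is present, 0 otherwise; in the order [a, b, c, d, e, f] the diagonal is [5, 1, 1, 1, 1, 1]. Computing the eigenvalues of L and sorting gives [0, 1, 1, 1, 1, 6]. The Fiedler value lambda_2 = 1 is strictly positive, so the graph is connected. The eigenvalues sum to 10, which equals trace(L) = 2|E|.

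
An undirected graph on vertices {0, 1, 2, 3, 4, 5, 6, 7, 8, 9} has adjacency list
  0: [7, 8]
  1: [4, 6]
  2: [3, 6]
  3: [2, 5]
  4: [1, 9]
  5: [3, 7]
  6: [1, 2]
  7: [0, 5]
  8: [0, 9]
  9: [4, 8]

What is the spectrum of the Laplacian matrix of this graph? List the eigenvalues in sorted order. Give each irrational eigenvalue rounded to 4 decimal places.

With the vertex order [0, 1, 2, 3, 4, 5, 6, 7, 8, 9], the degrees are [2, 2, 2, 2, 2, 2, 2, 2, 2, 2], giving D = diag(2, 2, 2, 2, 2, 2, 2, 2, 2, 2) and L = D - A. Diagonalising L (or applying a numerical eigensolver to the 10x10 matrix) gives the spectrum above. The single zero eigenvalue shows the graph is connected. By the matrix-tree theorem the graph has (1/10) * product of the nonzero eigenvalues = 10 spanning trees. The eigenvalues sum to 20, which equals trace(L) = 2|E|.

[0, 0.3820, 0.3820, 1.3820, 1.3820, 2.6180, 2.6180, 3.6180, 3.6180, 4]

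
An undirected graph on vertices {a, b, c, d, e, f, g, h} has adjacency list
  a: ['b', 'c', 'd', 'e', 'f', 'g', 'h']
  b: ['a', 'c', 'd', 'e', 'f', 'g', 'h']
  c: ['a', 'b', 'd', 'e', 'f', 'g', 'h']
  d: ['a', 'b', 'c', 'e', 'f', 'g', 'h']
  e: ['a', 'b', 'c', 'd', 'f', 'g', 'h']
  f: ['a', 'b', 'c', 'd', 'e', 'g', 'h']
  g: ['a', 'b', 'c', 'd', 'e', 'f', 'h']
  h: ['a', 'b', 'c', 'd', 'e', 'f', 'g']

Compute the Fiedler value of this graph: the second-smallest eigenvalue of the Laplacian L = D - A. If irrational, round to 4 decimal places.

Reading degrees in the order [a, b, c, d, e, f, g, h] gives [7, 7, 7, 7, 7, 7, 7, 7]; set D = diag(7, 7, 7, 7, 7, 7, 7, 7) and form L = D - A. Computing the eigenvalues of L and sorting gives [0, 8, 8, 8, 8, 8, 8, 8]. The Fiedler value lambda_2 = 8 is strictly positive, so the graph is connected.

8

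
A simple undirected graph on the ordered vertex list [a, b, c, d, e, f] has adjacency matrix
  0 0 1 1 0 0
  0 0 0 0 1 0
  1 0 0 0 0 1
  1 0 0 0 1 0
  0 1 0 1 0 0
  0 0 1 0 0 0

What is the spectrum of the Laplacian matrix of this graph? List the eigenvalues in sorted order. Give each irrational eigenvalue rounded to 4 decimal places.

[0, 0.2679, 1, 2, 3, 3.7321]

With the vertex order [a, b, c, d, e, f], the degrees are [2, 1, 2, 2, 2, 1], giving D = diag(2, 1, 2, 2, 2, 1) and L = D - A. Since every row of L sums to 0, the all-ones vector is in the kernel and 0 is an eigenvalue. The single zero eigenvalue shows the graph is connected.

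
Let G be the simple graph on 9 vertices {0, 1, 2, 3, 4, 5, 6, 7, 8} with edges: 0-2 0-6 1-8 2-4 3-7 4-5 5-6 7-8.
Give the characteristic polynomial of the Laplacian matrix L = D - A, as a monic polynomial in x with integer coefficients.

x^9 - 16x^8 + 105x^7 - 364x^6 + 715x^5 - 790x^4 + 450x^3 - 100x^2

Reading degrees in the order [0, 1, 2, 3, 4, 5, 6, 7, 8] gives [2, 1, 2, 1, 2, 2, 2, 2, 2]; set D = diag(2, 1, 2, 1, 2, 2, 2, 2, 2) and form L = D - A. L has integer entries, so p(x) = det(xI - L) has integer coefficients. Expanding the determinant yields x^9 - 16x^8 + 105x^7 - 364x^6 + 715x^5 - 790x^4 + 450x^3 - 100x^2. Since p(0) = det(-L) = 0, x divides p(x). The eigenvalues sum to 16, which equals trace(L) = 2|E|.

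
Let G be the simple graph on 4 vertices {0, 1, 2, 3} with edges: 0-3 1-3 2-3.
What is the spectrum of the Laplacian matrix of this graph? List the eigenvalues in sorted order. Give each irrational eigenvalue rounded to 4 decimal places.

[0, 1, 1, 4]

Reading degrees in the order [0, 1, 2, 3] gives [1, 1, 1, 3]; set D = diag(1, 1, 1, 3) and form L = D - A. Since every row of L sums to 0, the all-ones vector is in the kernel and 0 is an eigenvalue. The single zero eigenvalue shows the graph is connected. There is one zero in the spectrum, matching the 1 component.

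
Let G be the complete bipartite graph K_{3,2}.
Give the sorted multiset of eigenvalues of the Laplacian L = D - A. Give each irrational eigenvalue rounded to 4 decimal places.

The graph has 5 vertices and degree multiset [3, 3, 2, 2, 2]; D is the diagonal matrix of degrees and L = D - A. The multiplicity of 0 as a Laplacian eigenvalue equals the number of connected components. The single zero eigenvalue shows the graph is connected. The eigenvalues sum to 12, which equals trace(L) = 2|E|. There is one zero in the spectrum, matching the 1 component.

[0, 2, 2, 3, 5]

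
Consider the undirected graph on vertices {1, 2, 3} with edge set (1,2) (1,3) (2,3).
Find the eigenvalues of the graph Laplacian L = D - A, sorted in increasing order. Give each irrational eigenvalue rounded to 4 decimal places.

Reading degrees in the order [1, 2, 3] gives [2, 2, 2]; set D = diag(2, 2, 2) and form L = D - A. Diagonalising L (or applying a numerical eigensolver to the 3x3 matrix) gives the spectrum above. The single zero eigenvalue shows the graph is connected.

[0, 3, 3]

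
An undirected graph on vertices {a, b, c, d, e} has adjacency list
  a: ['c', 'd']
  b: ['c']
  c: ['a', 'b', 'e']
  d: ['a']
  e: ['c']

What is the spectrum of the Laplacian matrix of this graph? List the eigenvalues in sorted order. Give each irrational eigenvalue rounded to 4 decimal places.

With the vertex order [a, b, c, d, e], the degrees are [2, 1, 3, 1, 1], giving D = diag(2, 1, 3, 1, 1) and L = D - A. L is symmetric positive semidefinite, so every eigenvalue is real and nonnegative. By the matrix-tree theorem the graph has (1/5) * product of the nonzero eigenvalues = 1 spanning tree.

[0, 0.5188, 1, 2.3111, 4.1701]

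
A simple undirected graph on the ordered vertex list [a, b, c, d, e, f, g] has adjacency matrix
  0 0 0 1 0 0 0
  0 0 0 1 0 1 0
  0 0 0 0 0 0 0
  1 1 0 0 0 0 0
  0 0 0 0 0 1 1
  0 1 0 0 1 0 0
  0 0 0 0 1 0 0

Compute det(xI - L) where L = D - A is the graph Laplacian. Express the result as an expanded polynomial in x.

x^7 - 10x^6 + 36x^5 - 56x^4 + 35x^3 - 6x^2

Each diagonal entry of L is the vertex degree and each off-diagonal entry is -1 where an edge is present, 0 otherwise; in the order [a, b, c, d, e, f, g] the diagonal is [1, 2, 0, 2, 2, 2, 1]. L has integer entries, so p(x) = det(xI - L) has integer coefficients. Expanding the determinant yields x^7 - 10x^6 + 36x^5 - 56x^4 + 35x^3 - 6x^2. The coefficient of x^6 equals -trace(L) = -10, matching the sum of degrees. There are 2 zeros in the spectrum, matching the 2 components.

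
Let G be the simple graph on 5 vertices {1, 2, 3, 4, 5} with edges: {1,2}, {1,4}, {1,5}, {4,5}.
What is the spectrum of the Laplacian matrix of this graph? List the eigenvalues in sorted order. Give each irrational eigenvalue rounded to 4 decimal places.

With the vertex order [1, 2, 3, 4, 5], the degrees are [3, 1, 0, 2, 2], giving D = diag(3, 1, 0, 2, 2) and L = D - A. Diagonalising L (or applying a numerical eigensolver to the 5x5 matrix) gives the spectrum above. The 2 zero eigenvalues correspond to the 2 connected components. The largest eigenvalue, 4, is at most the vertex count 5.

[0, 0, 1, 3, 4]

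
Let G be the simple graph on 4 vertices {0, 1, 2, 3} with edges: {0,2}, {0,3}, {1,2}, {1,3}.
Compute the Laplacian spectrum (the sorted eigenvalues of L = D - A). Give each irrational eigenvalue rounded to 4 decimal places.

Each diagonal entry of L is the vertex degree and each off-diagonal entry is -1 where an edge is present, 0 otherwise; in the order [0, 1, 2, 3] the diagonal is [2, 2, 2, 2]. Diagonalising L (or applying a numerical eigensolver to the 4x4 matrix) gives the spectrum above. The single zero eigenvalue shows the graph is connected. By the matrix-tree theorem the graph has (1/4) * product of the nonzero eigenvalues = 4 spanning trees.

[0, 2, 2, 4]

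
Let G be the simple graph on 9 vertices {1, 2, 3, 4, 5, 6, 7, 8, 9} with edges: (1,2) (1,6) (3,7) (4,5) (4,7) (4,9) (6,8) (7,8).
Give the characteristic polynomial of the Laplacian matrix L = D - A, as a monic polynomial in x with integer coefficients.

With the vertex order [1, 2, 3, 4, 5, 6, 7, 8, 9], the degrees are [2, 1, 1, 3, 1, 2, 3, 2, 1], giving D = diag(2, 1, 1, 3, 1, 2, 3, 2, 1) and L = D - A. Computing det(xI - L) by cofactor expansion (or equivalently via sum-over-permutations) gives x^9 - 16x^8 + 103x^7 - 344x^6 + 642x^5 - 674x^4 + 381x^3 - 102x^2 + 9x. Since p(0) = det(-L) = 0, x divides p(x). There is one zero in the spectrum, matching the 1 component. The eigenvalues sum to 16, which equals trace(L) = 2|E|.

x^9 - 16x^8 + 103x^7 - 344x^6 + 642x^5 - 674x^4 + 381x^3 - 102x^2 + 9x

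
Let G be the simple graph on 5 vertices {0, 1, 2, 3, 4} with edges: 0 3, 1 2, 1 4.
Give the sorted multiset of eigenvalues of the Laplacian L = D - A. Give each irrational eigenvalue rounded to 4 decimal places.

With the vertex order [0, 1, 2, 3, 4], the degrees are [1, 2, 1, 1, 1], giving D = diag(1, 2, 1, 1, 1) and L = D - A. L is symmetric positive semidefinite, so every eigenvalue is real and nonnegative. The 2 zero eigenvalues correspond to the 2 connected components.

[0, 0, 1, 2, 3]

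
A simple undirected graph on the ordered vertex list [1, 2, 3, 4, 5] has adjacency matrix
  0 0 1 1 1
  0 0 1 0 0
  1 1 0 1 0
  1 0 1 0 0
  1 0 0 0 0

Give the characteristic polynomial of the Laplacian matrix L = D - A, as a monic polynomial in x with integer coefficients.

Each diagonal entry of L is the vertex degree and each off-diagonal entry is -1 where an edge is present, 0 otherwise; in the order [1, 2, 3, 4, 5] the diagonal is [3, 1, 3, 2, 1]. L has integer entries, so p(x) = det(xI - L) has integer coefficients. Expanding the determinant yields x^5 - 10x^4 + 33x^3 - 40x^2 + 15x. The coefficient of x^4 equals -trace(L) = -10, matching the sum of degrees. The eigenvalues sum to 10, which equals trace(L) = 2|E|. The largest eigenvalue, 4.3028, is at most the vertex count 5.

x^5 - 10x^4 + 33x^3 - 40x^2 + 15x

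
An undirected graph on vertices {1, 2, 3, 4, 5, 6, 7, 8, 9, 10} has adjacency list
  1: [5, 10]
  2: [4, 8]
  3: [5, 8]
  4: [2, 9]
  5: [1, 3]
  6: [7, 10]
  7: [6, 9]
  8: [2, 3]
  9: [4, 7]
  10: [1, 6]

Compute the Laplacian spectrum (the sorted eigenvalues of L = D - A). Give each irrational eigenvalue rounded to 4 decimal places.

[0, 0.3820, 0.3820, 1.3820, 1.3820, 2.6180, 2.6180, 3.6180, 3.6180, 4]

With the vertex order [1, 2, 3, 4, 5, 6, 7, 8, 9, 10], the degrees are [2, 2, 2, 2, 2, 2, 2, 2, 2, 2], giving D = diag(2, 2, 2, 2, 2, 2, 2, 2, 2, 2) and L = D - A. The multiplicity of 0 as a Laplacian eigenvalue equals the number of connected components. The single zero eigenvalue shows the graph is connected. The eigenvalues sum to 20, which equals trace(L) = 2|E|.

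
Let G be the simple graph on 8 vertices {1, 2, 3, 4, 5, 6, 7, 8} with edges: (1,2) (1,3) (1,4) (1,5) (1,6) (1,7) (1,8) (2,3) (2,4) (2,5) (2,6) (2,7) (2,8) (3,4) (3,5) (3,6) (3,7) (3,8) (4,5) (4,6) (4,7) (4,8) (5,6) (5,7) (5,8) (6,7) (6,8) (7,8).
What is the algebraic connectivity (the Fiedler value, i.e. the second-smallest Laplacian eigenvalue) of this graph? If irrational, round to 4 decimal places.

8

With the vertex order [1, 2, 3, 4, 5, 6, 7, 8], the degrees are [7, 7, 7, 7, 7, 7, 7, 7], giving D = diag(7, 7, 7, 7, 7, 7, 7, 7) and L = D - A. The sorted Laplacian eigenvalues are [0, 8, 8, 8, 8, 8, 8, 8]; the algebraic connectivity is the second entry, 8. The eigenvalues sum to 56, which equals trace(L) = 2|E|.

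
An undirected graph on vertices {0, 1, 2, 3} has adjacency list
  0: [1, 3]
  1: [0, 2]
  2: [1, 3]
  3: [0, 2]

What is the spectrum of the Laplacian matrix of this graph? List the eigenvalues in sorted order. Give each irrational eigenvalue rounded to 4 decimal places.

Reading degrees in the order [0, 1, 2, 3] gives [2, 2, 2, 2]; set D = diag(2, 2, 2, 2) and form L = D - A. Diagonalising L (or applying a numerical eigensolver to the 4x4 matrix) gives the spectrum above. The single zero eigenvalue shows the graph is connected.

[0, 2, 2, 4]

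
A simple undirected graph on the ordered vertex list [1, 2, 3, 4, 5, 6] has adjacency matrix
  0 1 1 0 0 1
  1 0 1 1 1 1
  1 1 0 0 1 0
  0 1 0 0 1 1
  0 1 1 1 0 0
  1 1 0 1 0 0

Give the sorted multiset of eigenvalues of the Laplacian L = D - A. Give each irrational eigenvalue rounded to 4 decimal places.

[0, 2.3820, 2.3820, 4.6180, 4.6180, 6]

Reading degrees in the order [1, 2, 3, 4, 5, 6] gives [3, 5, 3, 3, 3, 3]; set D = diag(3, 5, 3, 3, 3, 3) and form L = D - A. L is symmetric positive semidefinite, so every eigenvalue is real and nonnegative. The single zero eigenvalue shows the graph is connected.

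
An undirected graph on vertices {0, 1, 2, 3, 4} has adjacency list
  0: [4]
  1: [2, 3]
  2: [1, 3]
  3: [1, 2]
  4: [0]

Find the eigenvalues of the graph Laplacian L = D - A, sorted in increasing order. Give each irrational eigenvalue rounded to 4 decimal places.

[0, 0, 2, 3, 3]

Reading degrees in the order [0, 1, 2, 3, 4] gives [1, 2, 2, 2, 1]; set D = diag(1, 2, 2, 2, 1) and form L = D - A. Since every row of L sums to 0, the all-ones vector is in the kernel and 0 is an eigenvalue. The 2 zero eigenvalues correspond to the 2 connected components. There are 2 zeros in the spectrum, matching the 2 components. The eigenvalues sum to 8, which equals trace(L) = 2|E|.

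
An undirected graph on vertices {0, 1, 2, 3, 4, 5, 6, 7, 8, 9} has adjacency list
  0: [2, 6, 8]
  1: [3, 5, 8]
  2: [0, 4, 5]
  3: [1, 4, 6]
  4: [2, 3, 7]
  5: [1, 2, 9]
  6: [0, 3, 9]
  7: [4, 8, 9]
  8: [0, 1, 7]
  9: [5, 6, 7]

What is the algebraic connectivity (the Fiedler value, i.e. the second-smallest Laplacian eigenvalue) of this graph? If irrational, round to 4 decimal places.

With the vertex order [0, 1, 2, 3, 4, 5, 6, 7, 8, 9], the degrees are [3, 3, 3, 3, 3, 3, 3, 3, 3, 3], giving D = diag(3, 3, 3, 3, 3, 3, 3, 3, 3, 3) and L = D - A. Computing the eigenvalues of L and sorting gives [0, 2, 2, 2, 2, 2, 5, 5, 5, 5]. The Fiedler value lambda_2 = 2 is strictly positive, so the graph is connected. The largest eigenvalue, 5, is at most the vertex count 10.

2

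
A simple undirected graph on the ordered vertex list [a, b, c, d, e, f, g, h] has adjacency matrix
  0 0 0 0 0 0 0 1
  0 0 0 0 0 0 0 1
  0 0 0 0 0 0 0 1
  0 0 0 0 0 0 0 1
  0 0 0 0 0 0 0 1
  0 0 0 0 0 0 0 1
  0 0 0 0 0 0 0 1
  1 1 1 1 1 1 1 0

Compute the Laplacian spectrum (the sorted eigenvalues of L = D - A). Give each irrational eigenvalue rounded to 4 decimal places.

[0, 1, 1, 1, 1, 1, 1, 8]

With the vertex order [a, b, c, d, e, f, g, h], the degrees are [1, 1, 1, 1, 1, 1, 1, 7], giving D = diag(1, 1, 1, 1, 1, 1, 1, 7) and L = D - A. L is symmetric positive semidefinite, so every eigenvalue is real and nonnegative. The eigenvalues sum to 14, which equals trace(L) = 2|E|. By the matrix-tree theorem the graph has (1/8) * product of the nonzero eigenvalues = 1 spanning tree.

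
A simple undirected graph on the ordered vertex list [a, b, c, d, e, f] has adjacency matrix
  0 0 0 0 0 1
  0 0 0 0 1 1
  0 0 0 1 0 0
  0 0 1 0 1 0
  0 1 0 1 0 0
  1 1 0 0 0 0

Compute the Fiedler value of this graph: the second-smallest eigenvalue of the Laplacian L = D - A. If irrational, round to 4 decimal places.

Reading degrees in the order [a, b, c, d, e, f] gives [1, 2, 1, 2, 2, 2]; set D = diag(1, 2, 1, 2, 2, 2) and form L = D - A. The smallest Laplacian eigenvalue is always 0. The next one, lambda_2 = 0.2679, measures how hard the graph is to disconnect: larger values mean better connectivity. The eigenvalues sum to 10, which equals trace(L) = 2|E|.

0.2679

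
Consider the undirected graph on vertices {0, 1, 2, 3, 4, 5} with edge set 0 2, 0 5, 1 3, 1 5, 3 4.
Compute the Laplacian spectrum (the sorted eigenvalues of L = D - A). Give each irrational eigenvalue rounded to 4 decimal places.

[0, 0.2679, 1, 2, 3, 3.7321]

Each diagonal entry of L is the vertex degree and each off-diagonal entry is -1 where an edge is present, 0 otherwise; in the order [0, 1, 2, 3, 4, 5] the diagonal is [2, 2, 1, 2, 1, 2]. Diagonalising L (or applying a numerical eigensolver to the 6x6 matrix) gives the spectrum above.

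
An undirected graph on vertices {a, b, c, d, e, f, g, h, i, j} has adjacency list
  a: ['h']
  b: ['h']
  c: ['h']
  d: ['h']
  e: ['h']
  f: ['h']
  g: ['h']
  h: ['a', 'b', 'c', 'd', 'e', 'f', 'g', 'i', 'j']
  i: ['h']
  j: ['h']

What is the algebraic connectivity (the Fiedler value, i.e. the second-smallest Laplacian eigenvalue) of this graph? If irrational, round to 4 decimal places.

Each diagonal entry of L is the vertex degree and each off-diagonal entry is -1 where an edge is present, 0 otherwise; in the order [a, b, c, d, e, f, g, h, i, j] the diagonal is [1, 1, 1, 1, 1, 1, 1, 9, 1, 1]. The smallest Laplacian eigenvalue is always 0. The next one, lambda_2 = 1, measures how hard the graph is to disconnect: larger values mean better connectivity. There is one zero in the spectrum, matching the 1 component. By the matrix-tree theorem the graph has (1/10) * product of the nonzero eigenvalues = 1 spanning tree.

1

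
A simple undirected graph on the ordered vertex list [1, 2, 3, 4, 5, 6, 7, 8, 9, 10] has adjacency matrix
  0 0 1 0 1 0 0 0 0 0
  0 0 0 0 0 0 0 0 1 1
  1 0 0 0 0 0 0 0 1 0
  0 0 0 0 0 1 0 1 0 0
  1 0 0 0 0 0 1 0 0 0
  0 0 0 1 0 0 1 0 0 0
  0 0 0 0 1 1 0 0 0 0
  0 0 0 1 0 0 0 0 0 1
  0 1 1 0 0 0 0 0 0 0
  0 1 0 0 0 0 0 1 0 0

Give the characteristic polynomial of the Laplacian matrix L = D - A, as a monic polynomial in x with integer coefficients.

x^10 - 20x^9 + 170x^8 - 800x^7 + 2275x^6 - 4004x^5 + 4290x^4 - 2640x^3 + 825x^2 - 100x

Reading degrees in the order [1, 2, 3, 4, 5, 6, 7, 8, 9, 10] gives [2, 2, 2, 2, 2, 2, 2, 2, 2, 2]; set D = diag(2, 2, 2, 2, 2, 2, 2, 2, 2, 2) and form L = D - A. L has integer entries, so p(x) = det(xI - L) has integer coefficients. Expanding the determinant yields x^10 - 20x^9 + 170x^8 - 800x^7 + 2275x^6 - 4004x^5 + 4290x^4 - 2640x^3 + 825x^2 - 100x. The constant term is 0 because L is singular (the all-ones vector lies in its kernel). The eigenvalues sum to 20, which equals trace(L) = 2|E|.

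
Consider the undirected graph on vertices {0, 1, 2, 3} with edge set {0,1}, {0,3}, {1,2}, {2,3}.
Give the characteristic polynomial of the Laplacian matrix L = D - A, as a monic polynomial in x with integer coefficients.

Each diagonal entry of L is the vertex degree and each off-diagonal entry is -1 where an edge is present, 0 otherwise; in the order [0, 1, 2, 3] the diagonal is [2, 2, 2, 2]. The eigenvalues of L are [0, 2, 2, 4]; the characteristic polynomial is the product of (x - lambda_i), which multiplies out to x^4 - 8x^3 + 20x^2 - 16x. Since p(0) = det(-L) = 0, x divides p(x). There is one zero in the spectrum, matching the 1 component.

x^4 - 8x^3 + 20x^2 - 16x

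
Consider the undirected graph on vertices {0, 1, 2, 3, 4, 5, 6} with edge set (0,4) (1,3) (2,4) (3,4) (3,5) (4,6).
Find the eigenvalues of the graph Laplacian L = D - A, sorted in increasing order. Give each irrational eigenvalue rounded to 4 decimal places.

[0, 0.3983, 1, 1, 1, 3.3399, 5.2618]

Each diagonal entry of L is the vertex degree and each off-diagonal entry is -1 where an edge is present, 0 otherwise; in the order [0, 1, 2, 3, 4, 5, 6] the diagonal is [1, 1, 1, 3, 4, 1, 1]. L is symmetric positive semidefinite, so every eigenvalue is real and nonnegative. The single zero eigenvalue shows the graph is connected. The largest eigenvalue, 5.2618, is at most the vertex count 7. There is one zero in the spectrum, matching the 1 component.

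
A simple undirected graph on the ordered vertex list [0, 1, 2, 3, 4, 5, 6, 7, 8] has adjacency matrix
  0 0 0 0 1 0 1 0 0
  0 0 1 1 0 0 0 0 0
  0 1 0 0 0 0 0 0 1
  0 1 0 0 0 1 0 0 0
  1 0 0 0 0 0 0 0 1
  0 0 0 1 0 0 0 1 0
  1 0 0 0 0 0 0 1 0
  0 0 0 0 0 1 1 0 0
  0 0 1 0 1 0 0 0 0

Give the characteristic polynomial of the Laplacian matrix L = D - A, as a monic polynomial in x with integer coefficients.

With the vertex order [0, 1, 2, 3, 4, 5, 6, 7, 8], the degrees are [2, 2, 2, 2, 2, 2, 2, 2, 2], giving D = diag(2, 2, 2, 2, 2, 2, 2, 2, 2) and L = D - A. L has integer entries, so p(x) = det(xI - L) has integer coefficients. Expanding the determinant yields x^9 - 18x^8 + 135x^7 - 546x^6 + 1287x^5 - 1782x^4 + 1386x^3 - 540x^2 + 81x. The constant term is 0 because L is singular (the all-ones vector lies in its kernel). The largest eigenvalue, 3.8794, is at most the vertex count 9. The eigenvalues sum to 18, which equals trace(L) = 2|E|.

x^9 - 18x^8 + 135x^7 - 546x^6 + 1287x^5 - 1782x^4 + 1386x^3 - 540x^2 + 81x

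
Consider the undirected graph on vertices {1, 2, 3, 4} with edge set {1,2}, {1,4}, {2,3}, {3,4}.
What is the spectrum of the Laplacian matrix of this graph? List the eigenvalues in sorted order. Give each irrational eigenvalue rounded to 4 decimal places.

With the vertex order [1, 2, 3, 4], the degrees are [2, 2, 2, 2], giving D = diag(2, 2, 2, 2) and L = D - A. Since every row of L sums to 0, the all-ones vector is in the kernel and 0 is an eigenvalue. There is one zero in the spectrum, matching the 1 component. The eigenvalues sum to 8, which equals trace(L) = 2|E|.

[0, 2, 2, 4]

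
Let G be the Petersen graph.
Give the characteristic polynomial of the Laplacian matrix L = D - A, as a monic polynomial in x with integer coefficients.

The graph has 10 vertices and degree multiset [3, 3, 3, 3, 3, 3, 3, 3, 3, 3]; D is the diagonal matrix of degrees and L = D - A. L has integer entries, so p(x) = det(xI - L) has integer coefficients. Expanding the determinant yields x^10 - 30x^9 + 390x^8 - 2880x^7 + 13305x^6 - 39882x^5 + 77640x^4 - 94800x^3 + 66000x^2 - 20000x. The constant term is 0 because L is singular (the all-ones vector lies in its kernel). There is one zero in the spectrum, matching the 1 component.

x^10 - 30x^9 + 390x^8 - 2880x^7 + 13305x^6 - 39882x^5 + 77640x^4 - 94800x^3 + 66000x^2 - 20000x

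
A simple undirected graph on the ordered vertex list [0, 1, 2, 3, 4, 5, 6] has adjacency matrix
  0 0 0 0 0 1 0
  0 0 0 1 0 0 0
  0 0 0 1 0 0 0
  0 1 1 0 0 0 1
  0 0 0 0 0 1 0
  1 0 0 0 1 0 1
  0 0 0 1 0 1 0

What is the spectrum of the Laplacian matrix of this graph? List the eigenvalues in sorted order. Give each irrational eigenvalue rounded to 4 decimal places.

With the vertex order [0, 1, 2, 3, 4, 5, 6], the degrees are [1, 1, 1, 3, 1, 3, 2], giving D = diag(1, 1, 1, 3, 1, 3, 2) and L = D - A. The multiplicity of 0 as a Laplacian eigenvalue equals the number of connected components. The single zero eigenvalue shows the graph is connected. By the matrix-tree theorem the graph has (1/7) * product of the nonzero eigenvalues = 1 spanning tree.

[0, 0.2679, 1, 1, 1.5858, 3.7321, 4.4142]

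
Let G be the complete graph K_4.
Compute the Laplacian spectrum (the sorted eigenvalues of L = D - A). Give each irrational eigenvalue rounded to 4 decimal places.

[0, 4, 4, 4]

The graph has 4 vertices and degree multiset [3, 3, 3, 3]; D is the diagonal matrix of degrees and L = D - A. Since every row of L sums to 0, the all-ones vector is in the kernel and 0 is an eigenvalue. The single zero eigenvalue shows the graph is connected. There is one zero in the spectrum, matching the 1 component.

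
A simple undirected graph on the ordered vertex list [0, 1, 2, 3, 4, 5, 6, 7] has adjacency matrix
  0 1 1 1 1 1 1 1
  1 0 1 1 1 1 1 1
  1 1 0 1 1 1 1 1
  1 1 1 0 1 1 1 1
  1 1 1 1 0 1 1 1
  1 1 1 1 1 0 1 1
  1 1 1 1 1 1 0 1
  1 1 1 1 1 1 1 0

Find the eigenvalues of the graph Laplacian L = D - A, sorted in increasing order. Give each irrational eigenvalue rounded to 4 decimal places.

[0, 8, 8, 8, 8, 8, 8, 8]

Reading degrees in the order [0, 1, 2, 3, 4, 5, 6, 7] gives [7, 7, 7, 7, 7, 7, 7, 7]; set D = diag(7, 7, 7, 7, 7, 7, 7, 7) and form L = D - A. Diagonalising L (or applying a numerical eigensolver to the 8x8 matrix) gives the spectrum above. The single zero eigenvalue shows the graph is connected. By the matrix-tree theorem the graph has (1/8) * product of the nonzero eigenvalues = 262144 spanning trees. There is one zero in the spectrum, matching the 1 component.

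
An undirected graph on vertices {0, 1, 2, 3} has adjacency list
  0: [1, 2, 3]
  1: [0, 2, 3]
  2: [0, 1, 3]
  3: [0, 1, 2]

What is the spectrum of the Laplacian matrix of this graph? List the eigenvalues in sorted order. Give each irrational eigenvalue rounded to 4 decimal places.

Reading degrees in the order [0, 1, 2, 3] gives [3, 3, 3, 3]; set D = diag(3, 3, 3, 3) and form L = D - A. Diagonalising L (or applying a numerical eigensolver to the 4x4 matrix) gives the spectrum above. The single zero eigenvalue shows the graph is connected.

[0, 4, 4, 4]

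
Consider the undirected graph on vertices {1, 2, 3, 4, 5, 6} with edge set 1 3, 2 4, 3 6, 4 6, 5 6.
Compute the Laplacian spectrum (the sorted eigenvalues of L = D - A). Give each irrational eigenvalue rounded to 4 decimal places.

[0, 0.3820, 0.6972, 2, 2.6180, 4.3028]

With the vertex order [1, 2, 3, 4, 5, 6], the degrees are [1, 1, 2, 2, 1, 3], giving D = diag(1, 1, 2, 2, 1, 3) and L = D - A. L is symmetric positive semidefinite, so every eigenvalue is real and nonnegative. The single zero eigenvalue shows the graph is connected. The largest eigenvalue, 4.3028, is at most the vertex count 6. By the matrix-tree theorem the graph has (1/6) * product of the nonzero eigenvalues = 1 spanning tree.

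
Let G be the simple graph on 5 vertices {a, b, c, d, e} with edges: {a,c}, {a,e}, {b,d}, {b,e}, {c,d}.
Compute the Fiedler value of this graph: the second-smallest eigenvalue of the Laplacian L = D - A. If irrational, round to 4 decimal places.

Reading degrees in the order [a, b, c, d, e] gives [2, 2, 2, 2, 2]; set D = diag(2, 2, 2, 2, 2) and form L = D - A. The sorted Laplacian eigenvalues are [0, 1.3820, 1.3820, 3.6180, 3.6180]; the algebraic connectivity is the second entry, 1.3820. The eigenvalues sum to 10, which equals trace(L) = 2|E|.

1.3820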